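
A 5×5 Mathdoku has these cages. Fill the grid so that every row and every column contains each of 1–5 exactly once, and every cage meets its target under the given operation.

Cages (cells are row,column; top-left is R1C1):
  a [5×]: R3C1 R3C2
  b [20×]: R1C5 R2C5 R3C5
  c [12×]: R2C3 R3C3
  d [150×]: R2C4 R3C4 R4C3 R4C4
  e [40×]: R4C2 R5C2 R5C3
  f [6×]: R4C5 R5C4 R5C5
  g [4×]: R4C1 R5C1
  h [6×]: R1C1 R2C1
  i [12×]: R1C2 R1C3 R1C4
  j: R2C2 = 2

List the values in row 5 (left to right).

4 5 2 1 3

J is a freebie, leaving R2C2 = 2.
The 4 cells of cage d must have product 150, which forces R4C3 = 5.
Cage h's pair has product 6; hence R1C1 = 2.
Row 2 now contains 2, which forces R2C1 = 3.
Row 2 already has 3, so R2C3 = 4.
Row 2 already has 3, leaving R2C4 = 5.
Row 2 already has 5, leaving R2C5 = 1.
Column 3 already has 4, so R3C3 = 3.
Row 3 now contains 3; hence R3C4 = 2.
5 is placed in row 4, so R4C2 = 4.
Column 4 already has 2, so R4C4 = 3.
Row 4 now contains 3, leaving R4C5 = 2.
Cage e has product 40, so R5C2 = 5.
Cage e needs product 40, which forces R5C3 = 2.
Column 4 now contains 3, so R5C4 = 1.
2 is placed in column 5, so R5C5 = 3.
The 3 cells of cage i must have product 12, leaving R1C2 = 3.
Column 3 already has 3, leaving R1C3 = 1.
Column 4 already has 1; hence R1C4 = 4.
Row 1 now contains 4, which forces R1C5 = 5.
Cage a's pair has product 5; hence R3C1 = 5.
5 is placed in column 2, which forces R3C2 = 1.
5 is placed in column 5, leaving R3C5 = 4.
Row 4 now contains 4, so R4C1 = 1.
1 is placed in row 5, which forces R5C1 = 4.
The full grid is 2 3 1 4 5 / 3 2 4 5 1 / 5 1 3 2 4 / 1 4 5 3 2 / 4 5 2 1 3.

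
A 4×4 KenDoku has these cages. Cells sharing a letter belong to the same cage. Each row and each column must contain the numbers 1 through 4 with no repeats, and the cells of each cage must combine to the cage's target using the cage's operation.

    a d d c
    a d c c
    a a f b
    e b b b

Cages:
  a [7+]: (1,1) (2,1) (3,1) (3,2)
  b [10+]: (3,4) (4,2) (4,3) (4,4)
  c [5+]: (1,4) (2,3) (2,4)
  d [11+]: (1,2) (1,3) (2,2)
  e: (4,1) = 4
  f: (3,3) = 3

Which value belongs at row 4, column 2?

2

Cage d needs sum 11, so (1,2) = 3.
Cage d needs sum 11, leaving (1,3) = 4.
Cage d needs sum 11, so (2,2) = 4.
Cage a has sum 7, leaving (3,2) = 1.
F is a freebie, leaving (3,3) = 3.
E is a freebie, so (4,1) = 4.
Column 2 now contains 1; hence (4,2) = 2.
Row 4 now contains 2, so (4,3) = 1.
Row 4 already has 1, so (4,4) = 3.
The 4 cells of cage a must have sum 7; hence (1,1) = 1.
Cage c has sum 5, leaving (1,4) = 2.
Cage a needs sum 7; hence (2,1) = 3.
Column 3 now contains 1, so (2,3) = 2.
Column 4 already has 3, which forces (2,4) = 1.
Row 3 now contains 3, leaving (3,1) = 2.
The 4 cells of cage b must have sum 10, leaving (3,4) = 4.
Filled in: 1 3 4 2 / 3 4 2 1 / 2 1 3 4 / 4 2 1 3.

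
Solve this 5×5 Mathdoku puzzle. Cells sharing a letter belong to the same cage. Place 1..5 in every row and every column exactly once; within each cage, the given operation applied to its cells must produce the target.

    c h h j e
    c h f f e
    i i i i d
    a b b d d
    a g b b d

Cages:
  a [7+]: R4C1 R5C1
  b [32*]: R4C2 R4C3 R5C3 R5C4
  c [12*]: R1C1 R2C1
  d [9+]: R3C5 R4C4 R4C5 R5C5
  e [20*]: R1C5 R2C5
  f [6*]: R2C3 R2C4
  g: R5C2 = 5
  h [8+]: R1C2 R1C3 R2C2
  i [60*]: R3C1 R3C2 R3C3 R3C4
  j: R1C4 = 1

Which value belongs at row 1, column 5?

4

J is a freebie, which forces R1C4 = 1.
Cage g is given; hence R5C2 = 5.
In row 2, 1 can only go at R2C2, so R2C2 = 1.
The only place for 2 in row 1 is R1C2.
Cage h has sum 8, which forces R1C3 = 5.
Row 1 already has 5, which forces R1C5 = 4.
Column 5 now contains 4, leaving R2C5 = 5.
Column 2 already has 2, so R4C2 = 4.
Row 1 already has 4; hence R1C1 = 3.
Cage c needs two cells with product 12; hence R2C1 = 4.
Column 2 already has 4, leaving R3C2 = 3.
Column 1 now contains 3, which forces R4C1 = 5.
Cage d needs sum 9, leaving R4C4 = 3.
Column 1 already has 4, so R5C1 = 2.
2 is placed in row 5, leaving R5C4 = 4.
The two cells of cage f must have product 6, so R2C3 = 3.
Column 4 now contains 3; hence R2C4 = 2.
Column 1 already has 5, which forces R3C1 = 1.
Cage i needs product 60, so R3C3 = 4.
Column 4 already has 4, leaving R3C4 = 5.
Row 3 already has 1; hence R3C5 = 2.
Cage b has product 32, so R4C3 = 2.
Column 5 now contains 2; hence R4C5 = 1.
4 is placed in row 5, which forces R5C3 = 1.
The 4 cells of cage d must have sum 9; hence R5C5 = 3.
Filled in: 3 2 5 1 4 / 4 1 3 2 5 / 1 3 4 5 2 / 5 4 2 3 1 / 2 5 1 4 3.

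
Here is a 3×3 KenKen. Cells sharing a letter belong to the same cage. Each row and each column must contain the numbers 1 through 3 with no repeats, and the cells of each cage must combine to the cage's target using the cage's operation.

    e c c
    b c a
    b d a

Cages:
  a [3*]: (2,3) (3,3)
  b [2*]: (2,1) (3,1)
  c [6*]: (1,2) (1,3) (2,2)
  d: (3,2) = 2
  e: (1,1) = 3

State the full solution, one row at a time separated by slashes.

E is a freebie, which forces (1,1) = 3.
Cage d is a single given cell, leaving (3,2) = 2.
Column 2 now contains 2, which forces (1,2) = 1.
Cage c has product 6, leaving (1,3) = 2.
Cage b needs two cells with product 2; hence (2,1) = 2.
Cage c has product 6, so (2,2) = 3.
Row 2 now contains 3, which forces (2,3) = 1.
Row 3 now contains 2, so (3,1) = 1.
Column 3 now contains 1, leaving (3,3) = 3.

3 1 2 / 2 3 1 / 1 2 3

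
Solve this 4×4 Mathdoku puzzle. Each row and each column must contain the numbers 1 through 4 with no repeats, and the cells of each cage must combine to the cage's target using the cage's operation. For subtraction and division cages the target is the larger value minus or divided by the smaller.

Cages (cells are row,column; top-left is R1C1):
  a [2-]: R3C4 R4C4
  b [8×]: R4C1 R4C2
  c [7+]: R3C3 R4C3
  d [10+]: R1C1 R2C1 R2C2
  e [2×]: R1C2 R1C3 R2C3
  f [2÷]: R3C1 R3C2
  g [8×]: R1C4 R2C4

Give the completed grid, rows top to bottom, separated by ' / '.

The 3 cells of cage e must have product 2, leaving R1C2 = 1.
Cage e has product 2, so R1C3 = 2.
2 is placed in row 1; hence R1C4 = 4.
Cage e needs product 2, leaving R2C3 = 1.
Column 4 already has 4, so R2C4 = 2.
Row 1 now contains 4, leaving R1C1 = 3.
Row 2 already has 2, leaving R2C1 = 4.
The 3 cells of cage d must have sum 10, leaving R2C2 = 3.
4 is placed in column 1, which forces R4C1 = 2.
2 is placed in row 4, leaving R4C2 = 4.
4 is placed in row 4, leaving R4C3 = 3.
3 is placed in row 4; hence R4C4 = 1.
2 is placed in column 1, leaving R3C1 = 1.
Column 2 already has 4, so R3C2 = 2.
3 is placed in column 3, leaving R3C3 = 4.
1 is placed in column 4, which forces R3C4 = 3.

3 1 2 4 / 4 3 1 2 / 1 2 4 3 / 2 4 3 1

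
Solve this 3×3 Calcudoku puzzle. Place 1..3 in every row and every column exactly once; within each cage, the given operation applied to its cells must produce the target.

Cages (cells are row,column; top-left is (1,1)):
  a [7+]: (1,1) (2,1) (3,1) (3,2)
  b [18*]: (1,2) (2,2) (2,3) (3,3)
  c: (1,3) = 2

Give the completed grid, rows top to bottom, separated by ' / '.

C is a freebie, which forces (1,3) = 2.
Cage a needs sum 7, so (3,2) = 1.
Row 3 already has 1, leaving (3,3) = 3.
Column 2 now contains 1, leaving (1,2) = 3.
Cage b has product 18, which forces (2,2) = 2.
Column 3 now contains 3, which forces (2,3) = 1.
Row 3 already has 3, so (3,1) = 2.
3 is placed in row 1, leaving (1,1) = 1.
1 is placed in row 2; hence (2,1) = 3.

1 3 2 / 3 2 1 / 2 1 3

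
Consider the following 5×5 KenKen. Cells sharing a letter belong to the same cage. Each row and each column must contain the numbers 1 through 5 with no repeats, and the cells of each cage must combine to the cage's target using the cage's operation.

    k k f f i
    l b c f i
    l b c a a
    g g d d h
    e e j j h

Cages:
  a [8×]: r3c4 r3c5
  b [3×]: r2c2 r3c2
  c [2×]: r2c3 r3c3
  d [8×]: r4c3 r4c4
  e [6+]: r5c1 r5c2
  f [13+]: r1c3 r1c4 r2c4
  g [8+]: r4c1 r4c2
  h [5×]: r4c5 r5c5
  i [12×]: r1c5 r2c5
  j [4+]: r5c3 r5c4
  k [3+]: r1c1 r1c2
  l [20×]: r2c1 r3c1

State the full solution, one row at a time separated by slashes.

Row 2 needs a 2, and only r2c3 is open for it.
2 is placed in column 3, so r3c3 = 1.
2 is placed in column 3; hence r4c3 = 4.
Cage d's pair has product 8, leaving r4c4 = 2.
1 is placed in column 3; hence r5c3 = 3.
Row 5 now contains 3, so r5c4 = 1.
Row 5 now contains 1, leaving r5c5 = 5.
4 is placed in column 3, so r1c3 = 5.
Cage f has sum 13, leaving r1c4 = 3.
Row 1 now contains 3, so r1c5 = 4.
Cage b needs two cells with product 3, which forces r2c2 = 1.
Cage f needs sum 13, leaving r2c4 = 5.
Column 5 already has 4, which forces r2c5 = 3.
Row 3 now contains 1, so r3c2 = 3.
Column 4 now contains 2, leaving r3c4 = 4.
Cage a needs two cells with product 8, which forces r3c5 = 2.
Column 2 already has 3, leaving r4c2 = 5.
5 is placed in column 5; hence r4c5 = 1.
Cage k needs two cells with sum 3, leaving r1c1 = 1.
1 is placed in column 2; hence r1c2 = 2.
Row 2 now contains 5, so r2c1 = 4.
Row 3 now contains 4, leaving r3c1 = 5.
Row 4 now contains 5, leaving r4c1 = 3.
4 is placed in column 1; hence r5c1 = 2.
Column 2 now contains 2; hence r5c2 = 4.

1 2 5 3 4 / 4 1 2 5 3 / 5 3 1 4 2 / 3 5 4 2 1 / 2 4 3 1 5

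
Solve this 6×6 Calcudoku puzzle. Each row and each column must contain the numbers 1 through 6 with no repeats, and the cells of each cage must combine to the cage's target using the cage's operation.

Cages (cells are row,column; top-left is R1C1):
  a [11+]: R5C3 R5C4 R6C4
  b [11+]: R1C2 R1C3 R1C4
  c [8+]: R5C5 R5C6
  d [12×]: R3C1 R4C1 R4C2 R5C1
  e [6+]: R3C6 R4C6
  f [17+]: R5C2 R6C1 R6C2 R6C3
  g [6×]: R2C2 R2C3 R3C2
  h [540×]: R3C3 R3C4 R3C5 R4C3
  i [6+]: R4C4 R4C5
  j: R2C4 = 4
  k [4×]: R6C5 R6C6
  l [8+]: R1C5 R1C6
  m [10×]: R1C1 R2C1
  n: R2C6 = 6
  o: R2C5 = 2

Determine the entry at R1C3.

Cage j is given; hence R2C4 = 4.
Cage o is given; hence R2C5 = 2.
N is a freebie; hence R2C6 = 6.
Cage h has product 540, which forces R4C3 = 6.
Cage m needs two cells with product 10, which forces R1C1 = 2.
Row 2 already has 2, which forces R2C1 = 5.
Cage g needs product 6, which forces R3C2 = 2.
Column 2 already has 2, leaving R4C2 = 1.
1 is placed in column 2, leaving R2C2 = 3.
The 3 cells of cage g must have product 6, so R2C3 = 1.
Cage i needs two cells with sum 6, leaving R4C4 = 2.
The two cells of cage i must have sum 6, so R4C5 = 4.
2 is placed in row 4, leaving R4C6 = 5.
4 is placed in column 5, which forces R6C5 = 1.
Row 6 now contains 1, so R6C6 = 4.
The 3 cells of cage b must have sum 11; hence R1C2 = 6.
1 is placed in column 3; hence R1C3 = 4.
Cage b has sum 11, so R1C4 = 1.
Cage l's pair has sum 8, which forces R1C5 = 5.
5 is placed in column 6; hence R1C6 = 3.
4 is placed in column 6, leaving R3C6 = 1.
4 is placed in row 4, leaving R4C1 = 3.
Cage f needs sum 17, so R5C2 = 4.
5 is placed in column 5, leaving R5C5 = 6.
Column 6 already has 3, leaving R5C6 = 2.
Cage f needs sum 17, so R6C1 = 6.
Cage f needs sum 17; hence R6C2 = 5.
Cage f has sum 17, leaving R6C3 = 2.
Row 6 already has 5, so R6C4 = 3.
1 is placed in row 3, leaving R3C1 = 4.
Cage h has product 540, which forces R3C3 = 5.
Cage h has product 540; hence R3C4 = 6.
6 is placed in column 5, leaving R3C5 = 3.
Row 5 now contains 4, leaving R5C1 = 1.
Cage a has sum 11, leaving R5C3 = 3.
Column 4 already has 3, which forces R5C4 = 5.
The full grid is 2 6 4 1 5 3 / 5 3 1 4 2 6 / 4 2 5 6 3 1 / 3 1 6 2 4 5 / 1 4 3 5 6 2 / 6 5 2 3 1 4.

4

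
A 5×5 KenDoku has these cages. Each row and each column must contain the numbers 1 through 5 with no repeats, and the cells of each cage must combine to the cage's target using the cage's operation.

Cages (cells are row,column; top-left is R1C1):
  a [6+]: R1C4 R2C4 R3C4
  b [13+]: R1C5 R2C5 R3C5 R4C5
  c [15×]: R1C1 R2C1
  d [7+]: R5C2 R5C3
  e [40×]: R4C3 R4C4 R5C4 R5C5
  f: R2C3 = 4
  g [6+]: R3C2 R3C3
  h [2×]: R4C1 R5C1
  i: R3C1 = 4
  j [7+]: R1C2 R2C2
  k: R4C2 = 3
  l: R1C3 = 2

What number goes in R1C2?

5

Cage l is given; hence R1C3 = 2.
Cage f is given, leaving R2C3 = 4.
Cage i is a single given cell, so R3C1 = 4.
Cage k is given, leaving R4C2 = 3.
The two cells of cage j must have sum 7, so R1C2 = 5.
The two cells of cage j must have sum 7; hence R2C2 = 2.
Column 2 now contains 5, so R3C2 = 1.
Row 3 already has 1, which forces R3C3 = 5.
5 is placed in row 3, so R3C5 = 3.
5 is placed in column 3, so R4C3 = 1.
2 is placed in column 2; hence R5C2 = 4.
5 is placed in column 3, so R5C3 = 3.
Row 1 already has 5, leaving R1C1 = 3.
3 is placed in row 1; hence R1C4 = 1.
Row 1 already has 1, so R1C5 = 4.
Cage c's pair has product 15, which forces R2C1 = 5.
1 is placed in column 4; hence R2C4 = 3.
Row 2 now contains 5, leaving R2C5 = 1.
Row 3 already has 3; hence R3C4 = 2.
1 is placed in row 4, which forces R4C1 = 2.
The 4 cells of cage e must have product 40; hence R4C4 = 4.
4 is placed in column 5, which forces R4C5 = 5.
Cage h needs two cells with product 2, so R5C1 = 1.
2 is placed in column 4, which forces R5C4 = 5.
Column 5 now contains 5, which forces R5C5 = 2.
The full grid is 3 5 2 1 4 / 5 2 4 3 1 / 4 1 5 2 3 / 2 3 1 4 5 / 1 4 3 5 2.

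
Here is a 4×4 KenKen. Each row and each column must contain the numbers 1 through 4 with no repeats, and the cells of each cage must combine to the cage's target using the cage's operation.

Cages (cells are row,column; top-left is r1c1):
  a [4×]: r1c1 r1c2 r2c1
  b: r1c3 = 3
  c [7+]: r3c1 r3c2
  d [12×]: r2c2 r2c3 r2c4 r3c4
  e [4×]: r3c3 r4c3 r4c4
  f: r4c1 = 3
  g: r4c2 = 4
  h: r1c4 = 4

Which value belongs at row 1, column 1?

B is a freebie; hence r1c3 = 3.
H is a freebie; hence r1c4 = 4.
F is a freebie, leaving r4c1 = 3.
Cage g is given, so r4c2 = 4.
Row 4 now contains 4, leaving r4c3 = 1.
Row 4 already has 1; hence r4c4 = 2.
Row 1 already has 4; hence r1c1 = 1.
Cage a needs product 4, which forces r1c2 = 2.
Cage a needs product 4, leaving r2c1 = 2.
The 4 cells of cage d must have product 12, which forces r2c2 = 1.
Cage d needs product 12, which forces r2c3 = 4.
Cage d has product 12, which forces r2c4 = 3.
3 is placed in column 1, which forces r3c1 = 4.
Column 2 already has 4; hence r3c2 = 3.
Column 3 now contains 1; hence r3c3 = 2.
Column 4 now contains 2, which forces r3c4 = 1.
Completed grid: 1 2 3 4 / 2 1 4 3 / 4 3 2 1 / 3 4 1 2.

1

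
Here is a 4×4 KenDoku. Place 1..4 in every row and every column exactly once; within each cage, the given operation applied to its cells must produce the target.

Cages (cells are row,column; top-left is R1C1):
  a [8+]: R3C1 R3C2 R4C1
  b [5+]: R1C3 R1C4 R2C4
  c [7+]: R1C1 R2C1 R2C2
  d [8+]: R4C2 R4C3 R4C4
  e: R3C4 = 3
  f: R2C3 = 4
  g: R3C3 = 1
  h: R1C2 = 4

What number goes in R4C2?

H is a freebie, which forces R1C2 = 4.
F is a freebie, so R2C3 = 4.
Cage g is a single given cell, which forces R3C3 = 1.
Cage e is a single given cell, leaving R3C4 = 3.
Column 3 now contains 1, which forces R4C3 = 3.
Column 3 now contains 1, leaving R1C3 = 2.
Column 4 now contains 3; hence R1C4 = 1.
Cage b needs sum 5, leaving R2C4 = 2.
The 3 cells of cage a must have sum 8, which forces R3C1 = 4.
Row 3 already has 3, which forces R3C2 = 2.
The 3 cells of cage a must have sum 8, leaving R4C1 = 2.
3 is placed in row 4; hence R4C2 = 1.
Cage d has sum 8, so R4C4 = 4.
2 is placed in row 1, leaving R1C1 = 3.
Cage c needs sum 7, which forces R2C1 = 1.
2 is placed in row 2; hence R2C2 = 3.
Completed grid: 3 4 2 1 / 1 3 4 2 / 4 2 1 3 / 2 1 3 4.

1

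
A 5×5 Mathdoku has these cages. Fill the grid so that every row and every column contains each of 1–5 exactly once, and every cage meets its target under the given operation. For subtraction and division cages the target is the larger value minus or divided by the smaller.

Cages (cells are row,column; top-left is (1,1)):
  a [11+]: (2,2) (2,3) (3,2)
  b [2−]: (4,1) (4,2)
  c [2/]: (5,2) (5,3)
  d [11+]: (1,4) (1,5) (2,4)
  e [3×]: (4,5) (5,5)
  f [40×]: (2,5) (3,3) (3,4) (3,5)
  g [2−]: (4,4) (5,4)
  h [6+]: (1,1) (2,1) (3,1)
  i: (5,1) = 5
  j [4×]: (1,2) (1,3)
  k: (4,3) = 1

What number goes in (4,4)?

Cage k is given, so (4,3) = 1.
Row 4 now contains 1, so (4,5) = 3.
Cage i is given, which forces (5,1) = 5.
3 is placed in column 5; hence (5,5) = 1.
The two cells of cage j must have product 4, which forces (1,2) = 1.
Column 3 now contains 1; hence (1,3) = 4.
Cage f has product 40, which forces (3,4) = 1.
Column 3 now contains 4, which forces (5,3) = 2.
The 3 cells of cage h must have sum 6; hence (2,1) = 1.
The 3 cells of cage d must have sum 11, so (2,4) = 4.
Row 2 now contains 4, so (2,5) = 2.
Column 3 now contains 2, which forces (3,3) = 5.
2 is placed in column 5, which forces (3,5) = 4.
Row 5 already has 2, leaving (5,2) = 4.
4 is placed in column 4, so (5,4) = 3.
Cage d needs sum 11; hence (1,4) = 2.
2 is placed in column 5; hence (1,5) = 5.
Row 2 now contains 2, which forces (2,2) = 5.
Column 3 now contains 5, so (2,3) = 3.
The 3 cells of cage a must have sum 11; hence (3,2) = 3.
The two cells of cage b must have difference 2, leaving (4,1) = 4.
Column 2 now contains 4; hence (4,2) = 2.
Cage g needs two cells with difference 2, so (4,4) = 5.
2 is placed in row 1, so (1,1) = 3.
Row 3 now contains 3, so (3,1) = 2.
Completed grid: 3 1 4 2 5 / 1 5 3 4 2 / 2 3 5 1 4 / 4 2 1 5 3 / 5 4 2 3 1.

5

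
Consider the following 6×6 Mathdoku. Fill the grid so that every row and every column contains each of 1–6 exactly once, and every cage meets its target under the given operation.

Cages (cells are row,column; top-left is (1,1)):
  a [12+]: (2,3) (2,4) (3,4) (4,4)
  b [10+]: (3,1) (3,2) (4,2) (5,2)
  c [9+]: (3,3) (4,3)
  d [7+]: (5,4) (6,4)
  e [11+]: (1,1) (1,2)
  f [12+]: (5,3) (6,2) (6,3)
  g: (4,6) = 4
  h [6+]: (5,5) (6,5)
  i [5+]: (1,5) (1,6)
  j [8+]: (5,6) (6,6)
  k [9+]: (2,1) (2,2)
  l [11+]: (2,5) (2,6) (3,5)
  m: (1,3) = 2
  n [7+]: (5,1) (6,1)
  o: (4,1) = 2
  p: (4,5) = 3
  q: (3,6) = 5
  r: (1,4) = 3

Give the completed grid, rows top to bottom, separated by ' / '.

Cage m is a single given cell; hence (1,3) = 2.
R is a freebie; hence (1,4) = 3.
Cage q is given, which forces (3,6) = 5.
Cage o is a single given cell, so (4,1) = 2.
Cage p is a single given cell; hence (4,5) = 3.
Cage g is given, leaving (4,6) = 4.
The two cells of cage i must have sum 5; hence (1,5) = 4.
Column 6 already has 4, which forces (1,6) = 1.
Cage l needs sum 11, so (2,6) = 3.
The pair (2,1)/(2,2) in row 2 holds {4, 5}, so (2,3) = 1.
The 4 cells of cage a must have sum 12, so (3,4) = 4.
Row 3 already has 4, so (3,3) = 3.
Cage c's pair has sum 9; hence (4,3) = 6.
Row 3 now contains 3, which forces (3,1) = 1.
The 4 cells of cage b must have sum 10, so (4,2) = 1.
Row 4 already has 1, leaving (4,4) = 5.
Cage f needs sum 12, which forces (6,2) = 3.
Cage a needs sum 12, so (2,4) = 2.
2 is placed in row 2; hence (2,5) = 6.
Column 5 now contains 6, leaving (3,5) = 2.
Cage n's pair has sum 7, which forces (5,1) = 3.
Cage n needs two cells with sum 7, leaving (6,1) = 4.
4 is placed in row 6, leaving (6,3) = 5.
Row 6 now contains 5, so (6,5) = 1.
Column 1 already has 4, which forces (2,1) = 5.
Cage k needs two cells with sum 9; hence (2,2) = 4.
Row 3 now contains 2, so (3,2) = 6.
Cage b has sum 10; hence (5,2) = 2.
Column 3 already has 5, so (5,3) = 4.
The two cells of cage d must have sum 7; hence (5,4) = 1.
Column 5 now contains 1, which forces (5,5) = 5.
2 is placed in row 5, so (5,6) = 6.
1 is placed in row 6, which forces (6,4) = 6.
Column 6 now contains 6, so (6,6) = 2.
5 is placed in column 1, leaving (1,1) = 6.
Column 2 now contains 6, so (1,2) = 5.

6 5 2 3 4 1 / 5 4 1 2 6 3 / 1 6 3 4 2 5 / 2 1 6 5 3 4 / 3 2 4 1 5 6 / 4 3 5 6 1 2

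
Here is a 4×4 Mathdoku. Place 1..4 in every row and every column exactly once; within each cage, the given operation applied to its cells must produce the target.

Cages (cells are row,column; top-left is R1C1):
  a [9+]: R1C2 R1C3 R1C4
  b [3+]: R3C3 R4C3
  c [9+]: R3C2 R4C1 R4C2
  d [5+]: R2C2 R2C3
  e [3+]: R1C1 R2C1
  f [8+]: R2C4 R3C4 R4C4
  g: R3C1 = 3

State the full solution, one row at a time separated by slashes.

G is a freebie, which forces R3C1 = 3.
The only place for 1 in row 1 is R1C1.
Column 1 already has 1; hence R2C1 = 2.
Column 1 now contains 2, leaving R4C1 = 4.
The only place for 3 in row 2 is R2C4.
Cage f needs sum 8, which forces R3C4 = 4.
Column 4 already has 3, so R4C4 = 1.
Column 4 already has 4, which forces R1C4 = 2.
4 is placed in row 3, which forces R3C2 = 2.
Cage b's pair has sum 3, which forces R3C3 = 1.
1 is placed in row 4, leaving R4C2 = 3.
1 is placed in row 4; hence R4C3 = 2.
Column 2 now contains 3; hence R1C2 = 4.
Cage a has sum 9, so R1C3 = 3.
The two cells of cage d must have sum 5, so R2C2 = 1.
Column 3 already has 1; hence R2C3 = 4.

1 4 3 2 / 2 1 4 3 / 3 2 1 4 / 4 3 2 1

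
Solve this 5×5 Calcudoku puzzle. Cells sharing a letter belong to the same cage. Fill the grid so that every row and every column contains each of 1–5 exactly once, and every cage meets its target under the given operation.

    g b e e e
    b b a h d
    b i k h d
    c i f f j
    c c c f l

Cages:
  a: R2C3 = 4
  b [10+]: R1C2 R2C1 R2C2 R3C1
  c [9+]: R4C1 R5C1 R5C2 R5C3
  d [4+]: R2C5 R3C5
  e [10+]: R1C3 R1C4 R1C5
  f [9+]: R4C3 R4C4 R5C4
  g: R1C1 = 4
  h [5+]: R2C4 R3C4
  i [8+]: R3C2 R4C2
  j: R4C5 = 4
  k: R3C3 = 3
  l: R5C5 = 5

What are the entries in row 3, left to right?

Cage g is a single given cell, leaving R1C1 = 4.
Cage a is a single given cell; hence R2C3 = 4.
Cage k is a single given cell, which forces R3C3 = 3.
Row 3 now contains 3, which forces R3C5 = 1.
Cage j is a single given cell, so R4C5 = 4.
L is a freebie, which forces R5C5 = 5.
Column 5 already has 1, so R2C5 = 3.
Row 3 now contains 3; hence R3C2 = 5.
The two cells of cage i must have sum 8, leaving R4C2 = 3.
Column 2 already has 3, leaving R5C2 = 4.
Cage e has sum 10, leaving R1C3 = 5.
Cage e has sum 10, leaving R1C4 = 3.
3 is placed in column 5; hence R1C5 = 2.
Cage b needs sum 10; hence R2C1 = 5.
3 is placed in row 2, leaving R2C4 = 1.
Row 3 already has 5, which forces R3C1 = 2.
Cage h's pair has sum 5, leaving R3C4 = 4.
2 is placed in column 1; hence R4C1 = 1.
1 is placed in row 4; hence R4C3 = 2.
Column 4 already has 1, so R4C4 = 5.
Column 1 now contains 1, so R5C1 = 3.
Column 3 now contains 2; hence R5C3 = 1.
Column 4 already has 3, leaving R5C4 = 2.
Row 1 now contains 2, which forces R1C2 = 1.
1 is placed in row 2, which forces R2C2 = 2.
The full grid is 4 1 5 3 2 / 5 2 4 1 3 / 2 5 3 4 1 / 1 3 2 5 4 / 3 4 1 2 5.

2 5 3 4 1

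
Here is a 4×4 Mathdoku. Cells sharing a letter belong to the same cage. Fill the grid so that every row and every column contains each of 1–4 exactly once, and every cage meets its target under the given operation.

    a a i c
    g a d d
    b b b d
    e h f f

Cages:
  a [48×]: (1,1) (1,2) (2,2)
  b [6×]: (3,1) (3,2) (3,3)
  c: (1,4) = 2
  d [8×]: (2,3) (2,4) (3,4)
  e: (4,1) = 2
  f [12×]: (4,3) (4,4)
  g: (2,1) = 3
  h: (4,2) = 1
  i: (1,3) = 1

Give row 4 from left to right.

2 1 4 3

Cage a needs product 48; hence (1,1) = 4.
The 3 cells of cage a must have product 48, which forces (1,2) = 3.
Cage i is a single given cell, leaving (1,3) = 1.
Cage c is a single given cell, so (1,4) = 2.
Cage g is given; hence (2,1) = 3.
Cage a needs product 48, so (2,2) = 4.
4 is placed in row 2, so (2,3) = 2.
4 is placed in row 2, so (2,4) = 1.
2 is placed in column 3; hence (3,3) = 3.
Column 4 now contains 1; hence (3,4) = 4.
Cage e is given, which forces (4,1) = 2.
Cage h is given, leaving (4,2) = 1.
Column 3 already has 3; hence (4,3) = 4.
Column 4 already has 4, so (4,4) = 3.
Column 1 now contains 2, which forces (3,1) = 1.
1 is placed in column 2, which forces (3,2) = 2.
Filled in: 4 3 1 2 / 3 4 2 1 / 1 2 3 4 / 2 1 4 3.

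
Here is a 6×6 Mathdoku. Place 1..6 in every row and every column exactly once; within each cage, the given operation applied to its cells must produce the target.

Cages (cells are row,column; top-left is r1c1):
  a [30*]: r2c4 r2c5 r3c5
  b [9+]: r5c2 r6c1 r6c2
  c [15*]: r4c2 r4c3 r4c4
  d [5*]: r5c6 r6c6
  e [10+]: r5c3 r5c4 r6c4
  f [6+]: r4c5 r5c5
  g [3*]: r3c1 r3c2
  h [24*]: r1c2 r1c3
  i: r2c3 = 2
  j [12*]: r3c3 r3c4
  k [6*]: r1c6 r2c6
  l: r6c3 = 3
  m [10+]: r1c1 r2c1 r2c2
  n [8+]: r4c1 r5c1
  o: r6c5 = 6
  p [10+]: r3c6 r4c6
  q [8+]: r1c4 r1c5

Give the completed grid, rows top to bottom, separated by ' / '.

1 6 4 5 3 2 / 5 4 2 6 1 3 / 3 1 6 2 5 4 / 2 5 1 3 4 6 / 6 3 5 4 2 1 / 4 2 3 1 6 5

Cage i is a single given cell, leaving r2c3 = 2.
Cage l is given, leaving r6c3 = 3.
Cage o is given, so r6c5 = 6.
The only place for 5 in row 3 is r3c5.
Cage a has product 30, so r2c4 = 6.
Cage a needs product 30; hence r2c5 = 1.
Row 2 already has 1, so r2c6 = 3.
The 3 cells of cage m must have sum 10, so r1c1 = 1.
Column 4 already has 6, which forces r1c4 = 5.
Cage q needs two cells with sum 8; hence r1c5 = 3.
Cage k's pair has product 6; hence r1c6 = 2.
Column 1 already has 1; hence r3c1 = 3.
Row 3 already has 3; hence r3c2 = 1.
Row 3 already has 3; hence r3c4 = 2.
The two cells of cage j must have product 12, so r3c3 = 6.
Row 3 now contains 6, leaving r3c6 = 4.
Column 6 already has 4, leaving r4c6 = 6.
6 is placed in column 3, so r5c3 = 5.
Row 5 now contains 5, so r5c6 = 1.
1 is placed in column 6, so r6c6 = 5.
Cage h needs two cells with product 24; hence r1c2 = 6.
6 is placed in column 3, so r1c3 = 4.
Row 4 now contains 6, so r4c1 = 2.
Cage c needs product 15; hence r4c2 = 5.
Column 3 already has 5, so r4c3 = 1.
Cage c needs product 15, so r4c4 = 3.
Row 4 already has 2; hence r4c5 = 4.
The two cells of cage n must have sum 8, so r5c1 = 6.
Cage b has sum 9; hence r5c2 = 3.
Cage e needs sum 10, so r5c4 = 4.
4 is placed in column 5, so r5c5 = 2.
2 is placed in column 1, leaving r6c1 = 4.
Row 6 now contains 4, which forces r6c2 = 2.
Cage e has sum 10, which forces r6c4 = 1.
Column 1 already has 4; hence r2c1 = 5.
Column 2 now contains 5, leaving r2c2 = 4.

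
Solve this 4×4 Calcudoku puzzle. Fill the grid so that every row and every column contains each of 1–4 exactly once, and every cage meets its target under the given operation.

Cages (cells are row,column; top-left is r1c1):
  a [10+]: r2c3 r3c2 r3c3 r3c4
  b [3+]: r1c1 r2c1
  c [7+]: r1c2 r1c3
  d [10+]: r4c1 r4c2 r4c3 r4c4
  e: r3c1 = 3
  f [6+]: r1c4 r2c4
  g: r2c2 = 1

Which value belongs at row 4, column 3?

Cage g is given, which forces r2c2 = 1.
Cage e is a single given cell, leaving r3c1 = 3.
The two cells of cage b must have sum 3, leaving r1c1 = 1.
Row 2 now contains 1; hence r2c1 = 2.
Cage a has sum 10; hence r2c3 = 3.
2 is placed in row 2, leaving r2c4 = 4.
2 is placed in column 1, so r4c1 = 4.
Cage c needs two cells with sum 7, which forces r1c2 = 3.
Column 3 already has 3; hence r1c3 = 4.
Column 4 already has 4, which forces r1c4 = 2.
Column 4 now contains 2, leaving r3c4 = 1.
3 is placed in column 2, which forces r4c2 = 2.
2 is placed in row 4, which forces r4c3 = 1.
Column 4 now contains 1, so r4c4 = 3.
2 is placed in column 2; hence r3c2 = 4.
Row 3 already has 1, which forces r3c3 = 2.
Completed grid: 1 3 4 2 / 2 1 3 4 / 3 4 2 1 / 4 2 1 3.

1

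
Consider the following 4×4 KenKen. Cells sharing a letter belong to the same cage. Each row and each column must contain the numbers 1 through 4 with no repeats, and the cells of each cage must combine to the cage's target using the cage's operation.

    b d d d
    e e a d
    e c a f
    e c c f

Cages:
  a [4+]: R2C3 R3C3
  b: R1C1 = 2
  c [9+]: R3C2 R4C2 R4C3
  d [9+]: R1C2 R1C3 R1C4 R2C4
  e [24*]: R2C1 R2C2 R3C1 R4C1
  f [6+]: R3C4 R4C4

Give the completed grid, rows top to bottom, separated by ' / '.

Cage b is given, which forces R1C1 = 2.
Cage e needs product 24, which forces R2C2 = 2.
The 4 cells of cage d must have sum 9, which forces R2C4 = 1.
Row 2 already has 1, leaving R2C3 = 3.
The two cells of cage a must have sum 4, so R3C3 = 1.
Cage d has sum 9, leaving R1C2 = 1.
1 is placed in column 3, leaving R1C3 = 4.
Cage d has sum 9, so R1C4 = 3.
3 is placed in row 2, which forces R2C1 = 4.
The 4 cells of cage e must have product 24, so R3C1 = 3.
Row 3 already has 3, which forces R3C2 = 4.
Row 3 now contains 4, so R3C4 = 2.
The 4 cells of cage e must have product 24, leaving R4C1 = 1.
4 is placed in column 2; hence R4C2 = 3.
Column 3 now contains 4; hence R4C3 = 2.
Column 4 already has 2; hence R4C4 = 4.

2 1 4 3 / 4 2 3 1 / 3 4 1 2 / 1 3 2 4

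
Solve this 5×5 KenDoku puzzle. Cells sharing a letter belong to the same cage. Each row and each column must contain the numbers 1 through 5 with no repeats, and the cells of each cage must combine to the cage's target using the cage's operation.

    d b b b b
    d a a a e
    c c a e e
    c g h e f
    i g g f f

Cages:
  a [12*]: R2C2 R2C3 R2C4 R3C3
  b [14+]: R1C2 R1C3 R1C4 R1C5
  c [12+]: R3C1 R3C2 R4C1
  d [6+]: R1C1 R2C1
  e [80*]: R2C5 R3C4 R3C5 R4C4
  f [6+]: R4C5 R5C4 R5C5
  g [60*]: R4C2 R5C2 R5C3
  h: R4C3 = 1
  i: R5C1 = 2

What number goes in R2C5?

Cage h is given, so R4C3 = 1.
I is a freebie, leaving R5C1 = 2.
Cage a needs product 12, so R2C3 = 3.
Column 3 already has 1, leaving R3C3 = 2.
Cage f needs sum 6, leaving R4C5 = 2.
Row 1 needs a 1, and only R1C1 is open for it.
1 is placed in column 1; hence R2C1 = 5.
Cage c has sum 12, so R3C2 = 5.
The 4 cells of cage e must have product 80, leaving R2C5 = 4.
Cage e has product 80; hence R3C4 = 4.
Cage e needs product 80, so R3C5 = 1.
The 4 cells of cage e must have product 80, leaving R4C4 = 5.
The 3 cells of cage g must have product 60; hence R5C3 = 5.
Column 5 now contains 1; hence R5C5 = 3.
Column 3 already has 5, which forces R1C3 = 4.
3 is placed in column 5, which forces R1C5 = 5.
Row 3 already has 4, leaving R3C1 = 3.
Cage c needs sum 12, leaving R4C1 = 4.
Cage g has product 60, leaving R4C2 = 3.
3 is placed in row 5, leaving R5C2 = 4.
3 is placed in row 5, which forces R5C4 = 1.
Column 2 now contains 3; hence R1C2 = 2.
The 4 cells of cage b must have sum 14, which forces R1C4 = 3.
Cage a needs product 12, which forces R2C2 = 1.
Column 4 already has 1; hence R2C4 = 2.
Filled in: 1 2 4 3 5 / 5 1 3 2 4 / 3 5 2 4 1 / 4 3 1 5 2 / 2 4 5 1 3.

4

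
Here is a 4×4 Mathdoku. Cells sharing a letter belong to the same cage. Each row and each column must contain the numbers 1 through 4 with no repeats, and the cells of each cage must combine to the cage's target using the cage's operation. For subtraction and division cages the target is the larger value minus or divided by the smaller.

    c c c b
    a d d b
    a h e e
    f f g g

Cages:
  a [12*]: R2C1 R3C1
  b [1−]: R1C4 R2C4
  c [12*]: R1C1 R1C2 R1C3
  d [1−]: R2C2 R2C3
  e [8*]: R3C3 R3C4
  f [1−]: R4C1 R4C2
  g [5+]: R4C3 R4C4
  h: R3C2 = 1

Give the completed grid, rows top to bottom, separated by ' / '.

1 4 3 2 / 4 2 1 3 / 3 1 2 4 / 2 3 4 1

Cage h is given, leaving R3C2 = 1.
In row 1, 2 can only go at R1C4, so R1C4 = 2.
Cage e's pair has product 8, so R3C3 = 2.
2 is placed in column 4, which forces R3C4 = 4.
The two cells of cage a must have product 12; hence R2C1 = 4.
Row 3 now contains 4; hence R3C1 = 3.
Cage g's pair has sum 5; hence R4C3 = 4.
Cage g's pair has sum 5, so R4C4 = 1.
Column 1 now contains 3; hence R1C1 = 1.
The 3 cells of cage c must have product 12, leaving R1C2 = 4.
Cage c has product 12; hence R1C3 = 3.
Cage d needs two cells with difference 1, leaving R2C2 = 2.
3 is placed in column 3, so R2C3 = 1.
1 is placed in column 4, leaving R2C4 = 3.
Row 4 now contains 1, so R4C1 = 2.
The two cells of cage f must have difference 1, which forces R4C2 = 3.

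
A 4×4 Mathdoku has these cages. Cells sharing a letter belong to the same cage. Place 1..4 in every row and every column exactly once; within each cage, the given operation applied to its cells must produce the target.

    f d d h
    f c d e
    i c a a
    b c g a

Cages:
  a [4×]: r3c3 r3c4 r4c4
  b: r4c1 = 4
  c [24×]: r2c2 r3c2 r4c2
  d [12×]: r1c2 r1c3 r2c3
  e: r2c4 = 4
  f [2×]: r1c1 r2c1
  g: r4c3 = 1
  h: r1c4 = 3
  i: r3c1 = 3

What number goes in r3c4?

Cage h is given, so r1c4 = 3.
E is a freebie, leaving r2c4 = 4.
I is a freebie, so r3c1 = 3.
Column 4 now contains 4, which forces r3c4 = 1.
Cage b is a single given cell, which forces r4c1 = 4.
Cage g is given, which forces r4c3 = 1.
Column 4 now contains 1, which forces r4c4 = 2.
Cage d has product 12, so r1c2 = 1.
1 is placed in column 3, which forces r1c3 = 4.
Cage c has product 24, leaving r2c2 = 2.
Cage d has product 12, leaving r2c3 = 3.
Cage c has product 24, so r3c2 = 4.
Row 3 already has 1, leaving r3c3 = 2.
Row 4 now contains 2, so r4c2 = 3.
Row 1 now contains 1; hence r1c1 = 2.
2 is placed in row 2, which forces r2c1 = 1.
Filled in: 2 1 4 3 / 1 2 3 4 / 3 4 2 1 / 4 3 1 2.

1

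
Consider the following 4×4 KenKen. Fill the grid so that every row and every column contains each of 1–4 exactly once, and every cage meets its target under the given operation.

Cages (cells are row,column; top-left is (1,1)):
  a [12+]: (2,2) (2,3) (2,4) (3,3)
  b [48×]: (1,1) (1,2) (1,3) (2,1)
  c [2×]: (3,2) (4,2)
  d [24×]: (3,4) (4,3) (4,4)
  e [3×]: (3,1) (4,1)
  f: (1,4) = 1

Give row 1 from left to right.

4 3 2 1

Cage f is given, which forces (1,4) = 1.
The 4 cells of cage b must have product 48; hence (2,1) = 2.
Cage a has sum 12, leaving (3,3) = 4.
Cage d has product 24, leaving (4,4) = 4.
The 4 cells of cage a must have sum 12, so (2,2) = 4.
Cage a needs sum 12; hence (2,3) = 1.
Column 4 now contains 4, which forces (2,4) = 3.
3 is placed in column 4, leaving (3,4) = 2.
Cage b has product 48, which forces (1,1) = 4.
2 is placed in row 3, leaving (3,2) = 1.
The two cells of cage c must have product 2; hence (4,2) = 2.
Cage d has product 24; hence (4,3) = 3.
2 is placed in column 2, leaving (1,2) = 3.
3 is placed in column 3, leaving (1,3) = 2.
1 is placed in row 3, so (3,1) = 3.
Row 4 now contains 3, which forces (4,1) = 1.
Filled in: 4 3 2 1 / 2 4 1 3 / 3 1 4 2 / 1 2 3 4.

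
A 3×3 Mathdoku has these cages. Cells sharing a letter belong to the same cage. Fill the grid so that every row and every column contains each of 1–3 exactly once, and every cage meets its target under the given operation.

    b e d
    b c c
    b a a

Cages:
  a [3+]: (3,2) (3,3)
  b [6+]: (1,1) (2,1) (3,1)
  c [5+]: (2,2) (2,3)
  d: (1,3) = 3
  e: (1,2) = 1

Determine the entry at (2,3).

2

E is a freebie, so (1,2) = 1.
Cage d is given; hence (1,3) = 3.
Column 3 already has 3, which forces (2,3) = 2.
Column 2 now contains 1, leaving (3,2) = 2.
Column 3 now contains 2; hence (3,3) = 1.
Row 1 already has 3, leaving (1,1) = 2.
Cage b needs sum 6, so (2,1) = 1.
2 is placed in row 2, leaving (2,2) = 3.
1 is placed in row 3; hence (3,1) = 3.
Filled in: 2 1 3 / 1 3 2 / 3 2 1.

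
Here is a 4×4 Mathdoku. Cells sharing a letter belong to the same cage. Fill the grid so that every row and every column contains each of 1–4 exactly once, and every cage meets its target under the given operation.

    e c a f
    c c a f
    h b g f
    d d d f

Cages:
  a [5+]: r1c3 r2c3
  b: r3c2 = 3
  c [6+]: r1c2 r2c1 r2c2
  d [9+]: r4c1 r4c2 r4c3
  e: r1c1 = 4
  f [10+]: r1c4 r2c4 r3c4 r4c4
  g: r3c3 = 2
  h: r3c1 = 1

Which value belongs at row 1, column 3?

Cage e is a single given cell, which forces r1c1 = 4.
H is a freebie, leaving r3c1 = 1.
B is a freebie, which forces r3c2 = 3.
Cage g is a single given cell, so r3c3 = 2.
Row 3 now contains 2, so r3c4 = 4.
Cage a needs two cells with sum 5; hence r1c3 = 1.
Cage c needs sum 6; hence r2c1 = 3.
The two cells of cage a must have sum 5; hence r2c3 = 4.
3 is placed in column 1; hence r4c1 = 2.
2 is placed in row 4; hence r4c2 = 4.
Column 3 now contains 4, which forces r4c3 = 3.
Row 4 now contains 3, which forces r4c4 = 1.
Row 1 already has 1; hence r1c2 = 2.
Cage f has sum 10, which forces r1c4 = 3.
Cage c has sum 6; hence r2c2 = 1.
Column 4 now contains 1, so r2c4 = 2.
Completed grid: 4 2 1 3 / 3 1 4 2 / 1 3 2 4 / 2 4 3 1.

1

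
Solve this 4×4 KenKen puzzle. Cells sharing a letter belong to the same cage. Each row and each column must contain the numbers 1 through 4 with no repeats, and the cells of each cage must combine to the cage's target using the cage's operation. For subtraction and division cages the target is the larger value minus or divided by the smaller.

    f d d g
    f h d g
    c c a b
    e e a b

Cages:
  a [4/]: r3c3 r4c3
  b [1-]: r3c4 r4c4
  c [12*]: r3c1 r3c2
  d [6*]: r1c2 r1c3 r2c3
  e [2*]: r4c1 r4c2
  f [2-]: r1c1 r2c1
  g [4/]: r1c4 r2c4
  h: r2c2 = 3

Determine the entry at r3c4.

2

Cage h is given, which forces r2c2 = 3.
Column 2 already has 3, leaving r3c2 = 4.
Row 3 already has 4, so r3c3 = 1.
Column 3 already has 1; hence r4c3 = 4.
The 3 cells of cage d must have product 6, which forces r1c2 = 1.
Cage d has product 6, leaving r1c3 = 3.
Row 1 already has 1, leaving r1c4 = 4.
Column 3 already has 1, so r2c3 = 2.
Column 4 already has 4, so r2c4 = 1.
Row 3 already has 4; hence r3c1 = 3.
Row 3 now contains 3, leaving r3c4 = 2.
1 is placed in column 2, leaving r4c2 = 2.
Column 4 already has 2, so r4c4 = 3.
4 is placed in row 1, so r1c1 = 2.
1 is placed in row 2, which forces r2c1 = 4.
Row 4 now contains 2, leaving r4c1 = 1.
The full grid is 2 1 3 4 / 4 3 2 1 / 3 4 1 2 / 1 2 4 3.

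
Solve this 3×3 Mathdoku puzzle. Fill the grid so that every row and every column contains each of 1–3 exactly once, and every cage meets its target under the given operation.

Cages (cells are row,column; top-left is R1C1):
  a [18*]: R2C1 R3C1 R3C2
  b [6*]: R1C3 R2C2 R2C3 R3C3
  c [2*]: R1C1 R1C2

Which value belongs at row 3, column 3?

1

Cage a needs product 18, which forces R2C1 = 3.
Cage b has product 6, so R2C2 = 1.
Row 2 already has 3; hence R2C3 = 2.
Cage a needs product 18, leaving R3C1 = 2.
Cage a has product 18, so R3C2 = 3.
3 is placed in row 3, which forces R3C3 = 1.
Column 1 already has 2, so R1C1 = 1.
Column 2 already has 1, so R1C2 = 2.
1 is placed in column 3, which forces R1C3 = 3.
The full grid is 1 2 3 / 3 1 2 / 2 3 1.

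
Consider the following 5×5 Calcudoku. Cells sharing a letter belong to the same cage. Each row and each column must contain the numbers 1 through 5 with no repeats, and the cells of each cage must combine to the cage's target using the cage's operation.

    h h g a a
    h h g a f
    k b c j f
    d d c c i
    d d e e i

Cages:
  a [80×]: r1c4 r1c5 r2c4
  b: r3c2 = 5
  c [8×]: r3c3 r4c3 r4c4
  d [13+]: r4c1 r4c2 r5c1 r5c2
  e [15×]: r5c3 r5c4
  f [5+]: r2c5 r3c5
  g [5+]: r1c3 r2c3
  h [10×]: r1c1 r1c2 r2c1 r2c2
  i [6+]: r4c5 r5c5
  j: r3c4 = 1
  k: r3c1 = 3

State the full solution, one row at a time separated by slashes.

1 2 3 5 4 / 5 1 2 4 3 / 3 5 4 1 2 / 4 3 1 2 5 / 2 4 5 3 1

Cage a has product 80; hence r1c4 = 5.
Cage a needs product 80, which forces r1c5 = 4.
Cage a needs product 80, which forces r2c4 = 4.
K is a freebie, which forces r3c1 = 3.
Cage b is given, leaving r3c2 = 5.
J is a freebie, which forces r3c4 = 1.
Row 3 now contains 1, which forces r3c5 = 2.
Column 4 already has 1; hence r4c4 = 2.
Column 4 now contains 5, which forces r5c4 = 3.
Cage h needs product 10, leaving r1c1 = 1.
Cage h needs product 10, leaving r1c2 = 2.
Row 1 now contains 2, so r1c3 = 3.
The 4 cells of cage h must have product 10, which forces r2c1 = 5.
The 4 cells of cage h must have product 10; hence r2c2 = 1.
Column 3 now contains 3; hence r2c3 = 2.
Cage f's pair has sum 5; hence r2c5 = 3.
2 is placed in row 3; hence r3c3 = 4.
Column 1 now contains 5; hence r4c1 = 4.
Cage d has sum 13, leaving r4c2 = 3.
Cage c has product 8; hence r4c3 = 1.
1 is placed in row 4, which forces r4c5 = 5.
4 is placed in column 1, leaving r5c1 = 2.
Column 2 already has 1, which forces r5c2 = 4.
3 is placed in row 5, which forces r5c3 = 5.
Column 5 now contains 5; hence r5c5 = 1.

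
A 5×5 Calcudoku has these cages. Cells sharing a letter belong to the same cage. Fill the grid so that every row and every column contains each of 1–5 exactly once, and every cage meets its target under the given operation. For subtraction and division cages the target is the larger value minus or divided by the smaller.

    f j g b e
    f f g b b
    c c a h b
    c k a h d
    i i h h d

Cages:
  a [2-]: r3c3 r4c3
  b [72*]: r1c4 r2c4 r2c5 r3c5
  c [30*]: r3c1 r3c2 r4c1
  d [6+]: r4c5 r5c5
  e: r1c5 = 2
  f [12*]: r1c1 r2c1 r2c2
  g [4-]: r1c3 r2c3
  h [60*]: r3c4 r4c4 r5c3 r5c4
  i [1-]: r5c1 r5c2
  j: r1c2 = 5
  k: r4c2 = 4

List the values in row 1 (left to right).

J is a freebie, leaving r1c2 = 5.
Row 1 already has 5, which forces r1c3 = 1.
Cage e is given; hence r1c5 = 2.
Column 3 now contains 1, so r2c3 = 5.
Cage k is a single given cell, which forces r4c2 = 4.
The 4 cells of cage b must have product 72; hence r1c4 = 3.
Cage b has product 72, which forces r2c4 = 2.
The two cells of cage a must have difference 2, leaving r3c3 = 4.
Row 3 now contains 4, leaving r3c5 = 3.
Cage a's pair has difference 2, so r4c3 = 2.
Column 3 now contains 2; hence r5c3 = 3.
Row 1 now contains 3; hence r1c1 = 4.
Column 5 now contains 3; hence r2c5 = 4.
Cage c has product 30, leaving r3c1 = 5.
3 is placed in row 3; hence r3c2 = 2.
Row 3 already has 5, leaving r3c4 = 1.
Cage c has product 30; hence r4c1 = 3.
1 is placed in column 4; hence r4c4 = 5.
Row 4 now contains 5, so r4c5 = 1.
2 is placed in column 2, so r5c2 = 1.
Cage h has product 60, so r5c4 = 4.
1 is placed in column 5, so r5c5 = 5.
Column 1 now contains 3, leaving r2c1 = 1.
1 is placed in column 2, so r2c2 = 3.
Row 5 already has 1; hence r5c1 = 2.
Filled in: 4 5 1 3 2 / 1 3 5 2 4 / 5 2 4 1 3 / 3 4 2 5 1 / 2 1 3 4 5.

4 5 1 3 2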